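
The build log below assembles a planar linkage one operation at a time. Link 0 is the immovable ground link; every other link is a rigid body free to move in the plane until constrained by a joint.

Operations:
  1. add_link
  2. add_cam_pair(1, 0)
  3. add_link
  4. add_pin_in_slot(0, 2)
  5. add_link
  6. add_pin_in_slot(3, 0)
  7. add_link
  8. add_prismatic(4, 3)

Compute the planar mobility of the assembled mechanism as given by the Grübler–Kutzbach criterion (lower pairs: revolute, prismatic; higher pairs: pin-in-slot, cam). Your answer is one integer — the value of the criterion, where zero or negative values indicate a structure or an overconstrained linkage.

(L,J1,J2)=(1,0,0); link0 fixed
link1: (2,0,0)
C 1-0 [J2]: (2,0,1)
link2: (3,0,1)
PS 0-2 [J2]: (3,0,2)
link3: (4,0,2)
PS 3-0 [J2]: (4,0,3)
link4: (5,0,3)
P 4-3 [J1]: (5,1,3)
Grübler: 3·4 − 2·1 − 3 = 7

M = 7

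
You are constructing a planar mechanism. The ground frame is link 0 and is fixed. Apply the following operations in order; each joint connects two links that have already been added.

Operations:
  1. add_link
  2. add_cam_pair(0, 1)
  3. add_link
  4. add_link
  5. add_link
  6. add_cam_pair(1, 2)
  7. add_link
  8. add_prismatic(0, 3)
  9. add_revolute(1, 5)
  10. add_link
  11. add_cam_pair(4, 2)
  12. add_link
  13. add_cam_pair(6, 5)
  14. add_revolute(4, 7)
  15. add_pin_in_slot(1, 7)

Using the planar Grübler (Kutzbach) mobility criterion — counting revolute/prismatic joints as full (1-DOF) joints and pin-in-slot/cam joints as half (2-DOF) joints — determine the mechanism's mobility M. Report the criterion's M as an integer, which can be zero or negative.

L=1 J1=0 J2=0
add link → L=2 J1=0 J2=0
C@0,1 dof=2 J2 → L=2 J1=0 J2=1
add link → L=3 J1=0 J2=1
add link → L=4 J1=0 J2=1
add link → L=5 J1=0 J2=1
C@1,2 dof=2 J2 → L=5 J1=0 J2=2
add link → L=6 J1=0 J2=2
P@0,3 dof=1 J1 → L=6 J1=1 J2=2
R@1,5 dof=1 J1 → L=6 J1=2 J2=2
add link → L=7 J1=2 J2=2
C@4,2 dof=2 J2 → L=7 J1=2 J2=3
add link → L=8 J1=2 J2=3
C@6,5 dof=2 J2 → L=8 J1=2 J2=4
R@4,7 dof=1 J1 → L=8 J1=3 J2=4
PS@1,7 dof=2 J2 → L=8 J1=3 J2=5
M=3(L−1)−2J1−J2=3·7−2·3−5=10

M = 10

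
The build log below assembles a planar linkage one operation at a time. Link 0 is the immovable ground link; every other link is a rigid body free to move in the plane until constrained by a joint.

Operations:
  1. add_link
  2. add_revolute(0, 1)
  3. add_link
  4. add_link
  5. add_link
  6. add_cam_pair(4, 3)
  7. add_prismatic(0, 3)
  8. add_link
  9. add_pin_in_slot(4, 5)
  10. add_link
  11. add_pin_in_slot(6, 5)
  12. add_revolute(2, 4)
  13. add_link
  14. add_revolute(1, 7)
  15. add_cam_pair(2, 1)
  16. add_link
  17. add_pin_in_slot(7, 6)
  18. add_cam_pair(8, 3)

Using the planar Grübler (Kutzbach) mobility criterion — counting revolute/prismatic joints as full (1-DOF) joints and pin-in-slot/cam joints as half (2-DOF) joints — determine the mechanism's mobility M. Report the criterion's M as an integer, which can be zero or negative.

M = 10

ground; <1,0,0>
#1 <2,0,0>
R:0↔1 J1 <2,1,0>
#2 <3,1,0>
#3 <4,1,0>
#4 <5,1,0>
C:4↔3 J2 <5,1,1>
P:0↔3 J1 <5,2,1>
#5 <6,2,1>
PS:4↔5 J2 <6,2,2>
#6 <7,2,2>
PS:6↔5 J2 <7,2,3>
R:2↔4 J1 <7,3,3>
#7 <8,3,3>
R:1↔7 J1 <8,4,3>
C:2↔1 J2 <8,4,4>
#8 <9,4,4>
PS:7↔6 J2 <9,4,5>
C:8↔3 J2 <9,4,6>
3×8 − 2×4 − 1×6 = 10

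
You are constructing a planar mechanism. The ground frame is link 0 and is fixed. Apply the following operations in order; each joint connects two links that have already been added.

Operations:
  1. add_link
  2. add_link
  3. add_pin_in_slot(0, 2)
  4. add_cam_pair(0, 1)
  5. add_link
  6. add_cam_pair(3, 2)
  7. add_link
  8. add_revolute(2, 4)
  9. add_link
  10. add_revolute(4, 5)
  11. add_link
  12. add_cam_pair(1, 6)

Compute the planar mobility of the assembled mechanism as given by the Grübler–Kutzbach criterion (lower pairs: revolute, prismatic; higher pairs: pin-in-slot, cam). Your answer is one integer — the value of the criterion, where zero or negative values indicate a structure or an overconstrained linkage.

M = 10

link 0 = ground. State L|J1|J2 = 1|0|0
+link1  2|0|0
+link2  3|0|0
PS(0,2) f=2→J2  3|0|1
C(0,1) f=2→J2  3|0|2
+link3  4|0|2
C(3,2) f=2→J2  4|0|3
+link4  5|0|3
R(2,4) f=1→J1  5|1|3
+link5  6|1|3
R(4,5) f=1→J1  6|2|3
+link6  7|2|3
C(1,6) f=2→J2  7|2|4
M = 3(7−1)−2·2−4 = 18−4−4 = 10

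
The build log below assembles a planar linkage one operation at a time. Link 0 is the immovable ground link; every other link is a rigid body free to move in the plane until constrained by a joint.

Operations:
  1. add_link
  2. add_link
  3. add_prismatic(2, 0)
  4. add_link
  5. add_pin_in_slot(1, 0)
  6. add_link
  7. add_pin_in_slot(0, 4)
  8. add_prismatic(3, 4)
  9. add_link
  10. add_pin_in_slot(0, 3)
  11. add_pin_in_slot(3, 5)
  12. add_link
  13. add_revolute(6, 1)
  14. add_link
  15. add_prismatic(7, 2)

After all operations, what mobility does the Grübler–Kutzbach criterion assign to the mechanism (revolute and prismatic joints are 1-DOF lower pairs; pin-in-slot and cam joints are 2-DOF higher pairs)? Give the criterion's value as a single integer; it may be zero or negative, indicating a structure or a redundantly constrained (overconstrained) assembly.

M = 9

(L,J1,J2)=(1,0,0); link0 fixed
link1: (2,0,0)
link2: (3,0,0)
P 2-0 [J1]: (3,1,0)
link3: (4,1,0)
PS 1-0 [J2]: (4,1,1)
link4: (5,1,1)
PS 0-4 [J2]: (5,1,2)
P 3-4 [J1]: (5,2,2)
link5: (6,2,2)
PS 0-3 [J2]: (6,2,3)
PS 3-5 [J2]: (6,2,4)
link6: (7,2,4)
R 6-1 [J1]: (7,3,4)
link7: (8,3,4)
P 7-2 [J1]: (8,4,4)
Grübler: 3·7 − 2·4 − 4 = 9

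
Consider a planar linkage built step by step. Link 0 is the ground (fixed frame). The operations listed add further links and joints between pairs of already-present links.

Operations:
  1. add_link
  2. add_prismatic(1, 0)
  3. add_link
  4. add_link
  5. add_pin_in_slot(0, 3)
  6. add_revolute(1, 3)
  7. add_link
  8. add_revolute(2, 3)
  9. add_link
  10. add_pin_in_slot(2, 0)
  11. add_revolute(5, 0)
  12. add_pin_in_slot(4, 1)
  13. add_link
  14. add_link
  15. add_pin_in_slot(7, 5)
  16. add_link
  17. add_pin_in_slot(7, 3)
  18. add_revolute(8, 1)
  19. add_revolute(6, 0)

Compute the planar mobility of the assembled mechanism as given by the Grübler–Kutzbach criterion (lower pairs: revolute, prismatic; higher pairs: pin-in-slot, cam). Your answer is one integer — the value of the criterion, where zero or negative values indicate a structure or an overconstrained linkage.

M = 7

L=1 J1=0 J2=0
add link → L=2 J1=0 J2=0
P@1,0 dof=1 J1 → L=2 J1=1 J2=0
add link → L=3 J1=1 J2=0
add link → L=4 J1=1 J2=0
PS@0,3 dof=2 J2 → L=4 J1=1 J2=1
R@1,3 dof=1 J1 → L=4 J1=2 J2=1
add link → L=5 J1=2 J2=1
R@2,3 dof=1 J1 → L=5 J1=3 J2=1
add link → L=6 J1=3 J2=1
PS@2,0 dof=2 J2 → L=6 J1=3 J2=2
R@5,0 dof=1 J1 → L=6 J1=4 J2=2
PS@4,1 dof=2 J2 → L=6 J1=4 J2=3
add link → L=7 J1=4 J2=3
add link → L=8 J1=4 J2=3
PS@7,5 dof=2 J2 → L=8 J1=4 J2=4
add link → L=9 J1=4 J2=4
PS@7,3 dof=2 J2 → L=9 J1=4 J2=5
R@8,1 dof=1 J1 → L=9 J1=5 J2=5
R@6,0 dof=1 J1 → L=9 J1=6 J2=5
M=3(L−1)−2J1−J2=3·8−2·6−5=7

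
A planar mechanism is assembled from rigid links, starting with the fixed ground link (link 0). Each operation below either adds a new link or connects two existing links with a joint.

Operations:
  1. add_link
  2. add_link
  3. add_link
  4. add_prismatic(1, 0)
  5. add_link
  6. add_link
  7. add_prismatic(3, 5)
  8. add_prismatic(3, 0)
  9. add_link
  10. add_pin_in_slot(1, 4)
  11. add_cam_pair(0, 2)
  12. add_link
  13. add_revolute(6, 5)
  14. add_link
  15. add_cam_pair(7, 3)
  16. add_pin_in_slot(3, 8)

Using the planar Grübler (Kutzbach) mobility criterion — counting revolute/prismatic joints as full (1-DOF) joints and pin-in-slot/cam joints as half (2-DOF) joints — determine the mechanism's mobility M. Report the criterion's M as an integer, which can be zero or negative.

L=1 J1=0 J2=0
add link → L=2 J1=0 J2=0
add link → L=3 J1=0 J2=0
add link → L=4 J1=0 J2=0
P@1,0 dof=1 J1 → L=4 J1=1 J2=0
add link → L=5 J1=1 J2=0
add link → L=6 J1=1 J2=0
P@3,5 dof=1 J1 → L=6 J1=2 J2=0
P@3,0 dof=1 J1 → L=6 J1=3 J2=0
add link → L=7 J1=3 J2=0
PS@1,4 dof=2 J2 → L=7 J1=3 J2=1
C@0,2 dof=2 J2 → L=7 J1=3 J2=2
add link → L=8 J1=3 J2=2
R@6,5 dof=1 J1 → L=8 J1=4 J2=2
add link → L=9 J1=4 J2=2
C@7,3 dof=2 J2 → L=9 J1=4 J2=3
PS@3,8 dof=2 J2 → L=9 J1=4 J2=4
M=3(L−1)−2J1−J2=3·8−2·4−4=12

M = 12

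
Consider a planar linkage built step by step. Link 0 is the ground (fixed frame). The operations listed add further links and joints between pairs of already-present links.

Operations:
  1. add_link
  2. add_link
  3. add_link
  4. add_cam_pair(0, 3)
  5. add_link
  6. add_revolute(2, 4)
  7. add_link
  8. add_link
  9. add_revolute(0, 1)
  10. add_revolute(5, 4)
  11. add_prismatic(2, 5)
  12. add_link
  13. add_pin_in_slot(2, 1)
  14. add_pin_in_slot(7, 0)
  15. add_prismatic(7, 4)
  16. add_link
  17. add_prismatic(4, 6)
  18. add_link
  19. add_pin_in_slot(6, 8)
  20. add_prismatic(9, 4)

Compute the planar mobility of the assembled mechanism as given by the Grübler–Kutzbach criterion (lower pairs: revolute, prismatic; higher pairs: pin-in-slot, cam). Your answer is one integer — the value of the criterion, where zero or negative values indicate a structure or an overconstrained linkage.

L=1 J1=0 J2=0
add link → L=2 J1=0 J2=0
add link → L=3 J1=0 J2=0
add link → L=4 J1=0 J2=0
C@0,3 dof=2 J2 → L=4 J1=0 J2=1
add link → L=5 J1=0 J2=1
R@2,4 dof=1 J1 → L=5 J1=1 J2=1
add link → L=6 J1=1 J2=1
add link → L=7 J1=1 J2=1
R@0,1 dof=1 J1 → L=7 J1=2 J2=1
R@5,4 dof=1 J1 → L=7 J1=3 J2=1
P@2,5 dof=1 J1 → L=7 J1=4 J2=1
add link → L=8 J1=4 J2=1
PS@2,1 dof=2 J2 → L=8 J1=4 J2=2
PS@7,0 dof=2 J2 → L=8 J1=4 J2=3
P@7,4 dof=1 J1 → L=8 J1=5 J2=3
add link → L=9 J1=5 J2=3
P@4,6 dof=1 J1 → L=9 J1=6 J2=3
add link → L=10 J1=6 J2=3
PS@6,8 dof=2 J2 → L=10 J1=6 J2=4
P@9,4 dof=1 J1 → L=10 J1=7 J2=4
M=3(L−1)−2J1−J2=3·9−2·7−4=9

M = 9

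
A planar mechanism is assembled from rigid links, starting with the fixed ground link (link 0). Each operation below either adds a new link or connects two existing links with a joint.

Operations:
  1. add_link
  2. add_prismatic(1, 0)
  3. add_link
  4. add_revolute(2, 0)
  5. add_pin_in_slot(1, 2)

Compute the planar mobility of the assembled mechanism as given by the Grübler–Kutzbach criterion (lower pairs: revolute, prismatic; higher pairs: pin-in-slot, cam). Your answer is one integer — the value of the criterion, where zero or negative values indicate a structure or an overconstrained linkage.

M = 1

(L,J1,J2)=(1,0,0); link0 fixed
link1: (2,0,0)
P 1-0 [J1]: (2,1,0)
link2: (3,1,0)
R 2-0 [J1]: (3,2,0)
PS 1-2 [J2]: (3,2,1)
Grübler: 3·2 − 2·2 − 1 = 1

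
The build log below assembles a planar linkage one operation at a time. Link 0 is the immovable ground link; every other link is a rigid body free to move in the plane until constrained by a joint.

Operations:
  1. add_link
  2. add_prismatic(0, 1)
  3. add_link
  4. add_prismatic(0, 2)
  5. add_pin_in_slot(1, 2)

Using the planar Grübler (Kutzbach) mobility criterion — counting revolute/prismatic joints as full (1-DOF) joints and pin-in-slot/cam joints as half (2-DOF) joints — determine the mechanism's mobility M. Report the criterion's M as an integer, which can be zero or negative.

M = 1

(L,J1,J2)=(1,0,0); link0 fixed
link1: (2,0,0)
P 0-1 [J1]: (2,1,0)
link2: (3,1,0)
P 0-2 [J1]: (3,2,0)
PS 1-2 [J2]: (3,2,1)
Grübler: 3·2 − 2·2 − 1 = 1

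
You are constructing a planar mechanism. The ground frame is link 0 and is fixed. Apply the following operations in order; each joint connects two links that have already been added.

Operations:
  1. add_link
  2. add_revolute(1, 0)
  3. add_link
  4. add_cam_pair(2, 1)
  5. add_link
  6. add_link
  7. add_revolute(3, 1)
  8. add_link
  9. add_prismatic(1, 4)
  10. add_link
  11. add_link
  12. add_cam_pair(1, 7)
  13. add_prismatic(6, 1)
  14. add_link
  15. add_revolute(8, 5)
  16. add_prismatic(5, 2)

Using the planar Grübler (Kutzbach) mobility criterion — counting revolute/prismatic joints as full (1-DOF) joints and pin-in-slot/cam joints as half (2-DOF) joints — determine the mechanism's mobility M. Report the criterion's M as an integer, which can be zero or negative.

[1;0;0] (link 0 is ground)
L+ [2;0;0]
R(1,0)∈J1 [2;1;0]
L+ [3;1;0]
C(2,1)∈J2 [3;1;1]
L+ [4;1;1]
L+ [5;1;1]
R(3,1)∈J1 [5;2;1]
L+ [6;2;1]
P(1,4)∈J1 [6;3;1]
L+ [7;3;1]
L+ [8;3;1]
C(1,7)∈J2 [8;3;2]
P(6,1)∈J1 [8;4;2]
L+ [9;4;2]
R(8,5)∈J1 [9;5;2]
P(5,2)∈J1 [9;6;2]
mobility = 24 − 12 − 2 = 10

M = 10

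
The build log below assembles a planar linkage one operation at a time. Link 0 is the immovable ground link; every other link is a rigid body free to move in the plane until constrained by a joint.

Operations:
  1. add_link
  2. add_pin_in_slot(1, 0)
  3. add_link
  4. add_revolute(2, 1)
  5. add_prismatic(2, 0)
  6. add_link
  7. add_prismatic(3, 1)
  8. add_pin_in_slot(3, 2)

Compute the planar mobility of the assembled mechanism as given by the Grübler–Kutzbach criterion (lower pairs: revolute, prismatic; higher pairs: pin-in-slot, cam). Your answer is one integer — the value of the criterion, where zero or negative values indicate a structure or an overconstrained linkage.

ground; <1,0,0>
#1 <2,0,0>
PS:1↔0 J2 <2,0,1>
#2 <3,0,1>
R:2↔1 J1 <3,1,1>
P:2↔0 J1 <3,2,1>
#3 <4,2,1>
P:3↔1 J1 <4,3,1>
PS:3↔2 J2 <4,3,2>
3×3 − 2×3 − 1×2 = 1

M = 1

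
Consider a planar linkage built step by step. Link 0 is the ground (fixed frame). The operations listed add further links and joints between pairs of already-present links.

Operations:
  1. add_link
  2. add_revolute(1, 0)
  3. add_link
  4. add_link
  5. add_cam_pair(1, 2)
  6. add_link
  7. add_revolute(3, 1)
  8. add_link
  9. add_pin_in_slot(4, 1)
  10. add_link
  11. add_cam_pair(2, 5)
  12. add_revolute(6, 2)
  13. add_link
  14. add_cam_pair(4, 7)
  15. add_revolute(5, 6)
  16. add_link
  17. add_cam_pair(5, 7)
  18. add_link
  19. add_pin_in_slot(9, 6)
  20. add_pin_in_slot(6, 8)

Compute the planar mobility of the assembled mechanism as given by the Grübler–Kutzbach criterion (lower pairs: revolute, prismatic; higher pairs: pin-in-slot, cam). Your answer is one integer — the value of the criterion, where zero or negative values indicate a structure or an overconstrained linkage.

M = 12

ground; <1,0,0>
#1 <2,0,0>
R:1↔0 J1 <2,1,0>
#2 <3,1,0>
#3 <4,1,0>
C:1↔2 J2 <4,1,1>
#4 <5,1,1>
R:3↔1 J1 <5,2,1>
#5 <6,2,1>
PS:4↔1 J2 <6,2,2>
#6 <7,2,2>
C:2↔5 J2 <7,2,3>
R:6↔2 J1 <7,3,3>
#7 <8,3,3>
C:4↔7 J2 <8,3,4>
R:5↔6 J1 <8,4,4>
#8 <9,4,4>
C:5↔7 J2 <9,4,5>
#9 <10,4,5>
PS:9↔6 J2 <10,4,6>
PS:6↔8 J2 <10,4,7>
3×9 − 2×4 − 1×7 = 12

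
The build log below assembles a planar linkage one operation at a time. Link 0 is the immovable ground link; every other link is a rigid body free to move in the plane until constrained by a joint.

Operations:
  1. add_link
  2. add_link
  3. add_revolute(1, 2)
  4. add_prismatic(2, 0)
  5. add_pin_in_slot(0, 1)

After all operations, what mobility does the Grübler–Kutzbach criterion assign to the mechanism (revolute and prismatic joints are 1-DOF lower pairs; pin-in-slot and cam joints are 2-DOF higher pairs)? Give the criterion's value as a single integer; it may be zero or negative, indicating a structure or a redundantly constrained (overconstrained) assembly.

M = 1

ground; <1,0,0>
#1 <2,0,0>
#2 <3,0,0>
R:1↔2 J1 <3,1,0>
P:2↔0 J1 <3,2,0>
PS:0↔1 J2 <3,2,1>
3×2 − 2×2 − 1×1 = 1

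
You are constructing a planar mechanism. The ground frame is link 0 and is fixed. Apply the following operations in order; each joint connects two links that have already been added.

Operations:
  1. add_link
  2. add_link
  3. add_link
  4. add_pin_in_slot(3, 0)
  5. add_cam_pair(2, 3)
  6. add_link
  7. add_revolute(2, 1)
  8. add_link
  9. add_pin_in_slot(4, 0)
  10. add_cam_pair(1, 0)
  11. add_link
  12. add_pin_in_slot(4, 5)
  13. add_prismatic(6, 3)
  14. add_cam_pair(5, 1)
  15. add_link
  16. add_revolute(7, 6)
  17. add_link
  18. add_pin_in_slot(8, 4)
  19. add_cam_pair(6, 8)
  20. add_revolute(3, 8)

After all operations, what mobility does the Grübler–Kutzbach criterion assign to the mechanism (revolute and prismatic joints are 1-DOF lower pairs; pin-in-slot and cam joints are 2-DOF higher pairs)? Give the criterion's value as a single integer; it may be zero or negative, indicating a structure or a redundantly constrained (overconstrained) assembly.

[1;0;0] (link 0 is ground)
L+ [2;0;0]
L+ [3;0;0]
L+ [4;0;0]
PS(3,0)∈J2 [4;0;1]
C(2,3)∈J2 [4;0;2]
L+ [5;0;2]
R(2,1)∈J1 [5;1;2]
L+ [6;1;2]
PS(4,0)∈J2 [6;1;3]
C(1,0)∈J2 [6;1;4]
L+ [7;1;4]
PS(4,5)∈J2 [7;1;5]
P(6,3)∈J1 [7;2;5]
C(5,1)∈J2 [7;2;6]
L+ [8;2;6]
R(7,6)∈J1 [8;3;6]
L+ [9;3;6]
PS(8,4)∈J2 [9;3;7]
C(6,8)∈J2 [9;3;8]
R(3,8)∈J1 [9;4;8]
mobility = 24 − 8 − 8 = 8

M = 8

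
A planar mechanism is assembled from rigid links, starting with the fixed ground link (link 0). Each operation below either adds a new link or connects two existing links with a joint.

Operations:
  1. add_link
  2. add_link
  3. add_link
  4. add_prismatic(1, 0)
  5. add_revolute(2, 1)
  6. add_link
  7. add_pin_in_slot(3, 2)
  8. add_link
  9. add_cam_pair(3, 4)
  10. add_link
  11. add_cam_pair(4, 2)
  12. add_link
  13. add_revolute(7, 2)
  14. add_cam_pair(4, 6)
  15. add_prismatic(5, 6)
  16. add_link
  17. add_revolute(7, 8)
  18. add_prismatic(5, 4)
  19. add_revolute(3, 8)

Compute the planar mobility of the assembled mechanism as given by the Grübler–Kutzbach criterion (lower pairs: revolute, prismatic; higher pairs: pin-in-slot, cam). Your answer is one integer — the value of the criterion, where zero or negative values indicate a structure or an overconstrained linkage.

link 0 = ground. State L|J1|J2 = 1|0|0
+link1  2|0|0
+link2  3|0|0
+link3  4|0|0
P(1,0) f=1→J1  4|1|0
R(2,1) f=1→J1  4|2|0
+link4  5|2|0
PS(3,2) f=2→J2  5|2|1
+link5  6|2|1
C(3,4) f=2→J2  6|2|2
+link6  7|2|2
C(4,2) f=2→J2  7|2|3
+link7  8|2|3
R(7,2) f=1→J1  8|3|3
C(4,6) f=2→J2  8|3|4
P(5,6) f=1→J1  8|4|4
+link8  9|4|4
R(7,8) f=1→J1  9|5|4
P(5,4) f=1→J1  9|6|4
R(3,8) f=1→J1  9|7|4
M = 3(9−1)−2·7−4 = 24−14−4 = 6

M = 6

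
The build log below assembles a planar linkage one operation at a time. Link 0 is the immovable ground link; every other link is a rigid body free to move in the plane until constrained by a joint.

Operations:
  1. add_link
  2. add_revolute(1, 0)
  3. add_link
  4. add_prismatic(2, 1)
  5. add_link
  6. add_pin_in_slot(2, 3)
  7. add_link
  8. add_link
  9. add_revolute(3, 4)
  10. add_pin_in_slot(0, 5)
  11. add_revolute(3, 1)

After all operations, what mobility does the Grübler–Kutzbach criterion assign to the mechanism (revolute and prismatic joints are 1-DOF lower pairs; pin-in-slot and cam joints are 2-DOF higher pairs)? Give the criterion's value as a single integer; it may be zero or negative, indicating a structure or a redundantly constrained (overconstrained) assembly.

L=1 J1=0 J2=0
add link → L=2 J1=0 J2=0
R@1,0 dof=1 J1 → L=2 J1=1 J2=0
add link → L=3 J1=1 J2=0
P@2,1 dof=1 J1 → L=3 J1=2 J2=0
add link → L=4 J1=2 J2=0
PS@2,3 dof=2 J2 → L=4 J1=2 J2=1
add link → L=5 J1=2 J2=1
add link → L=6 J1=2 J2=1
R@3,4 dof=1 J1 → L=6 J1=3 J2=1
PS@0,5 dof=2 J2 → L=6 J1=3 J2=2
R@3,1 dof=1 J1 → L=6 J1=4 J2=2
M=3(L−1)−2J1−J2=3·5−2·4−2=5

M = 5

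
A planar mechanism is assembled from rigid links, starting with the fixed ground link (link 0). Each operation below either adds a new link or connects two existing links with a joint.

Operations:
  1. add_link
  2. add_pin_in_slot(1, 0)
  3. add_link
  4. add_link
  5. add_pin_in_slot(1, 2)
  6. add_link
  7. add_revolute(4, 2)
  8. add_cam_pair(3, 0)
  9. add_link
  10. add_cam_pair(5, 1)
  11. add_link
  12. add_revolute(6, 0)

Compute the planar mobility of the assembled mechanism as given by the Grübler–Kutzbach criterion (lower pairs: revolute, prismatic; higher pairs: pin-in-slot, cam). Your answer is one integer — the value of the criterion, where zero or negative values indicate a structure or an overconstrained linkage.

M = 10

(L,J1,J2)=(1,0,0); link0 fixed
link1: (2,0,0)
PS 1-0 [J2]: (2,0,1)
link2: (3,0,1)
link3: (4,0,1)
PS 1-2 [J2]: (4,0,2)
link4: (5,0,2)
R 4-2 [J1]: (5,1,2)
C 3-0 [J2]: (5,1,3)
link5: (6,1,3)
C 5-1 [J2]: (6,1,4)
link6: (7,1,4)
R 6-0 [J1]: (7,2,4)
Grübler: 3·6 − 2·2 − 4 = 10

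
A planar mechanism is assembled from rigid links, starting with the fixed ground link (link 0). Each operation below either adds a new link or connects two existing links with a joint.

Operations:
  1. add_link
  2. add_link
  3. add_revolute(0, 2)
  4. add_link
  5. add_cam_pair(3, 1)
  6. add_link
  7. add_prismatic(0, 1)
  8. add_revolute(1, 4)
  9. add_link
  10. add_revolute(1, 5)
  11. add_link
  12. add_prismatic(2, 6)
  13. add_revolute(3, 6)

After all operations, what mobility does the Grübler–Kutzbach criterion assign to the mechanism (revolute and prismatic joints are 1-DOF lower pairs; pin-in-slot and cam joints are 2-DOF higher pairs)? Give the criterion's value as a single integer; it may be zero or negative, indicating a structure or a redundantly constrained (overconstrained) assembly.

M = 5

ground; <1,0,0>
#1 <2,0,0>
#2 <3,0,0>
R:0↔2 J1 <3,1,0>
#3 <4,1,0>
C:3↔1 J2 <4,1,1>
#4 <5,1,1>
P:0↔1 J1 <5,2,1>
R:1↔4 J1 <5,3,1>
#5 <6,3,1>
R:1↔5 J1 <6,4,1>
#6 <7,4,1>
P:2↔6 J1 <7,5,1>
R:3↔6 J1 <7,6,1>
3×6 − 2×6 − 1×1 = 5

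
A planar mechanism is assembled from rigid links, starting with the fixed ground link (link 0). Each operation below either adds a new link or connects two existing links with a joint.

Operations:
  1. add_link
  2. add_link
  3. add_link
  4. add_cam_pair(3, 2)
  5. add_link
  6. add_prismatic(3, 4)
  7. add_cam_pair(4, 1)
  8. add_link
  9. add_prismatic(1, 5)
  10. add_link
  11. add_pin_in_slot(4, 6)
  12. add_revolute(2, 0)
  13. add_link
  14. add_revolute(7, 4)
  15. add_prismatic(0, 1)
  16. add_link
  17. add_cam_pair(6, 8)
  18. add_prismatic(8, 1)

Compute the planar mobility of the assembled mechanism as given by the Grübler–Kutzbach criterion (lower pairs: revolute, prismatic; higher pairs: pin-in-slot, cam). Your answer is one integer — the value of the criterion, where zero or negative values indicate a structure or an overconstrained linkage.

M = 8

ground; <1,0,0>
#1 <2,0,0>
#2 <3,0,0>
#3 <4,0,0>
C:3↔2 J2 <4,0,1>
#4 <5,0,1>
P:3↔4 J1 <5,1,1>
C:4↔1 J2 <5,1,2>
#5 <6,1,2>
P:1↔5 J1 <6,2,2>
#6 <7,2,2>
PS:4↔6 J2 <7,2,3>
R:2↔0 J1 <7,3,3>
#7 <8,3,3>
R:7↔4 J1 <8,4,3>
P:0↔1 J1 <8,5,3>
#8 <9,5,3>
C:6↔8 J2 <9,5,4>
P:8↔1 J1 <9,6,4>
3×8 − 2×6 − 1×4 = 8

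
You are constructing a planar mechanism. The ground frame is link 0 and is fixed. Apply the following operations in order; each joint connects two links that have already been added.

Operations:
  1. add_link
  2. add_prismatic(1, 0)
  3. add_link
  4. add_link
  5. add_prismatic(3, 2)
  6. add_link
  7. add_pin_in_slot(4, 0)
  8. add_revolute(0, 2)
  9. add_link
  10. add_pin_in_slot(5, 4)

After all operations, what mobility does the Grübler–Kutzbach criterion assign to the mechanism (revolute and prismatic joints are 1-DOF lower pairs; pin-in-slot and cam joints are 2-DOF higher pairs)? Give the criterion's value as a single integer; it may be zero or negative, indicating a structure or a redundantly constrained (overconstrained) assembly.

M = 7

link 0 = ground. State L|J1|J2 = 1|0|0
+link1  2|0|0
P(1,0) f=1→J1  2|1|0
+link2  3|1|0
+link3  4|1|0
P(3,2) f=1→J1  4|2|0
+link4  5|2|0
PS(4,0) f=2→J2  5|2|1
R(0,2) f=1→J1  5|3|1
+link5  6|3|1
PS(5,4) f=2→J2  6|3|2
M = 3(6−1)−2·3−2 = 15−6−2 = 7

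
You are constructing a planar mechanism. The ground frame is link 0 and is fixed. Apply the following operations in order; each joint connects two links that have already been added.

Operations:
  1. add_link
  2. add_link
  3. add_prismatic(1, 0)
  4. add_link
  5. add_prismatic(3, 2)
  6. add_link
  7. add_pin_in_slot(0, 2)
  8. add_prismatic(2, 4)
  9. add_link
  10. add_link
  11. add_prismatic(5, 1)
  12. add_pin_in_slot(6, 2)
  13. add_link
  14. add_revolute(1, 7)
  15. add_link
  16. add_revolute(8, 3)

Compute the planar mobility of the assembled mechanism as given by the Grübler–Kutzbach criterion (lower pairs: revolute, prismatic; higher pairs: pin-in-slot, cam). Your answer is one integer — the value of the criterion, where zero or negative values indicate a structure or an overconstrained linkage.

ground; <1,0,0>
#1 <2,0,0>
#2 <3,0,0>
P:1↔0 J1 <3,1,0>
#3 <4,1,0>
P:3↔2 J1 <4,2,0>
#4 <5,2,0>
PS:0↔2 J2 <5,2,1>
P:2↔4 J1 <5,3,1>
#5 <6,3,1>
#6 <7,3,1>
P:5↔1 J1 <7,4,1>
PS:6↔2 J2 <7,4,2>
#7 <8,4,2>
R:1↔7 J1 <8,5,2>
#8 <9,5,2>
R:8↔3 J1 <9,6,2>
3×8 − 2×6 − 1×2 = 10

M = 10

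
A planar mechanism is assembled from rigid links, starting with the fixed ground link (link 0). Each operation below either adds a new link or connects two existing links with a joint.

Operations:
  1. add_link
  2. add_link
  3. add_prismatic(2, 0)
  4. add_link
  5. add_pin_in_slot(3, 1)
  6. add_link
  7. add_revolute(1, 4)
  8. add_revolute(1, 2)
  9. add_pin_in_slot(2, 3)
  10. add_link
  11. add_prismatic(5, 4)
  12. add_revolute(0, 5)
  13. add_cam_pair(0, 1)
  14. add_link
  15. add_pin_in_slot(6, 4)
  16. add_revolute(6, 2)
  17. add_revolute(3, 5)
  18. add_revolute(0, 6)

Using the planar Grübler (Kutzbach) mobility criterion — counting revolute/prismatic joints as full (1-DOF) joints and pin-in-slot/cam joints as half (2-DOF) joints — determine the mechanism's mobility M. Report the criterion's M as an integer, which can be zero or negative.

link 0 = ground. State L|J1|J2 = 1|0|0
+link1  2|0|0
+link2  3|0|0
P(2,0) f=1→J1  3|1|0
+link3  4|1|0
PS(3,1) f=2→J2  4|1|1
+link4  5|1|1
R(1,4) f=1→J1  5|2|1
R(1,2) f=1→J1  5|3|1
PS(2,3) f=2→J2  5|3|2
+link5  6|3|2
P(5,4) f=1→J1  6|4|2
R(0,5) f=1→J1  6|5|2
C(0,1) f=2→J2  6|5|3
+link6  7|5|3
PS(6,4) f=2→J2  7|5|4
R(6,2) f=1→J1  7|6|4
R(3,5) f=1→J1  7|7|4
R(0,6) f=1→J1  7|8|4
M = 3(7−1)−2·8−4 = 18−16−4 = -2

M = -2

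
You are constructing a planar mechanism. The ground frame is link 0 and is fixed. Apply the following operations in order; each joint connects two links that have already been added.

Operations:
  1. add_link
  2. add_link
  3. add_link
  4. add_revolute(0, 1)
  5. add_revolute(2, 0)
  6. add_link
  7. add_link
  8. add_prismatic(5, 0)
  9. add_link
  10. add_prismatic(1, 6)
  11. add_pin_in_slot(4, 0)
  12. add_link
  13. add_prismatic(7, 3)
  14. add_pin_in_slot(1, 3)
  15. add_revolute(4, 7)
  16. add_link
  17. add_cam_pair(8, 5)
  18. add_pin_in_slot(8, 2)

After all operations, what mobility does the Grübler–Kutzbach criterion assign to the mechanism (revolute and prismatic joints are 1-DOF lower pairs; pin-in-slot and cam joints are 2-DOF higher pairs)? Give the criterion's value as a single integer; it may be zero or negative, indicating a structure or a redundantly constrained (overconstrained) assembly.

[1;0;0] (link 0 is ground)
L+ [2;0;0]
L+ [3;0;0]
L+ [4;0;0]
R(0,1)∈J1 [4;1;0]
R(2,0)∈J1 [4;2;0]
L+ [5;2;0]
L+ [6;2;0]
P(5,0)∈J1 [6;3;0]
L+ [7;3;0]
P(1,6)∈J1 [7;4;0]
PS(4,0)∈J2 [7;4;1]
L+ [8;4;1]
P(7,3)∈J1 [8;5;1]
PS(1,3)∈J2 [8;5;2]
R(4,7)∈J1 [8;6;2]
L+ [9;6;2]
C(8,5)∈J2 [9;6;3]
PS(8,2)∈J2 [9;6;4]
mobility = 24 − 12 − 4 = 8

M = 8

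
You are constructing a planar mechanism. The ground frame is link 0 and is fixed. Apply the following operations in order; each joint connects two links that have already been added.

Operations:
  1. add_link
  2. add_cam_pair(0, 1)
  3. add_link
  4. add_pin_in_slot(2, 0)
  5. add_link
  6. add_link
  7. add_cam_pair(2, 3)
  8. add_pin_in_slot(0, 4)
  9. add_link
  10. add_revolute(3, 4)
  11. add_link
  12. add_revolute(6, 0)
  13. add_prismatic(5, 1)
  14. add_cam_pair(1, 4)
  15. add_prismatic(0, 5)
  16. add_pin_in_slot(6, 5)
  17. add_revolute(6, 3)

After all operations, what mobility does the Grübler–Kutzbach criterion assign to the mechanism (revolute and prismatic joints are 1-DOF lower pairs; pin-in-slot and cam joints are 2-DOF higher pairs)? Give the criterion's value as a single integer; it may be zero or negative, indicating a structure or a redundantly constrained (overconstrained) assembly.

M = 2

ground; <1,0,0>
#1 <2,0,0>
C:0↔1 J2 <2,0,1>
#2 <3,0,1>
PS:2↔0 J2 <3,0,2>
#3 <4,0,2>
#4 <5,0,2>
C:2↔3 J2 <5,0,3>
PS:0↔4 J2 <5,0,4>
#5 <6,0,4>
R:3↔4 J1 <6,1,4>
#6 <7,1,4>
R:6↔0 J1 <7,2,4>
P:5↔1 J1 <7,3,4>
C:1↔4 J2 <7,3,5>
P:0↔5 J1 <7,4,5>
PS:6↔5 J2 <7,4,6>
R:6↔3 J1 <7,5,6>
3×6 − 2×5 − 1×6 = 2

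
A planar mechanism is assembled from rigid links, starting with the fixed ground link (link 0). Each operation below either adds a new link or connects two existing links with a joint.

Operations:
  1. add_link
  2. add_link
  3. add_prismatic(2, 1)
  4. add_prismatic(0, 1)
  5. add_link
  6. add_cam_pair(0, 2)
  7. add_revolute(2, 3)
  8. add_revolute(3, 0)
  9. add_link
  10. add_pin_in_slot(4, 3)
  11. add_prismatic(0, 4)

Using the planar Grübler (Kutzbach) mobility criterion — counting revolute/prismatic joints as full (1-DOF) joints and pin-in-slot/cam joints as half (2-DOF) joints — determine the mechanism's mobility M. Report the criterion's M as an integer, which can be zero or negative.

link 0 = ground. State L|J1|J2 = 1|0|0
+link1  2|0|0
+link2  3|0|0
P(2,1) f=1→J1  3|1|0
P(0,1) f=1→J1  3|2|0
+link3  4|2|0
C(0,2) f=2→J2  4|2|1
R(2,3) f=1→J1  4|3|1
R(3,0) f=1→J1  4|4|1
+link4  5|4|1
PS(4,3) f=2→J2  5|4|2
P(0,4) f=1→J1  5|5|2
M = 3(5−1)−2·5−2 = 12−10−2 = 0

M = 0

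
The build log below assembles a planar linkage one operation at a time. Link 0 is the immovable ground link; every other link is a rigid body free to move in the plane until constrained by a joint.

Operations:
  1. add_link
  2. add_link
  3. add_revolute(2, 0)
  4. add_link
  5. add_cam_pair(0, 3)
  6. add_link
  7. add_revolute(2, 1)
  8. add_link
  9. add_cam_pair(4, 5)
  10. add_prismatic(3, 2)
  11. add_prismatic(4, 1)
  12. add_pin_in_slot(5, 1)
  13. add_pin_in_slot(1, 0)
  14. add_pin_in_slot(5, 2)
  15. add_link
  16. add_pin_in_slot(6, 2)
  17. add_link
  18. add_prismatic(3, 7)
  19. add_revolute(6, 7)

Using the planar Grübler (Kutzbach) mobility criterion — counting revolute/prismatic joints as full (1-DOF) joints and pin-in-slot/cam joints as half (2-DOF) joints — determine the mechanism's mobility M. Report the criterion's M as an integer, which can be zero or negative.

M = 3

L=1 J1=0 J2=0
add link → L=2 J1=0 J2=0
add link → L=3 J1=0 J2=0
R@2,0 dof=1 J1 → L=3 J1=1 J2=0
add link → L=4 J1=1 J2=0
C@0,3 dof=2 J2 → L=4 J1=1 J2=1
add link → L=5 J1=1 J2=1
R@2,1 dof=1 J1 → L=5 J1=2 J2=1
add link → L=6 J1=2 J2=1
C@4,5 dof=2 J2 → L=6 J1=2 J2=2
P@3,2 dof=1 J1 → L=6 J1=3 J2=2
P@4,1 dof=1 J1 → L=6 J1=4 J2=2
PS@5,1 dof=2 J2 → L=6 J1=4 J2=3
PS@1,0 dof=2 J2 → L=6 J1=4 J2=4
PS@5,2 dof=2 J2 → L=6 J1=4 J2=5
add link → L=7 J1=4 J2=5
PS@6,2 dof=2 J2 → L=7 J1=4 J2=6
add link → L=8 J1=4 J2=6
P@3,7 dof=1 J1 → L=8 J1=5 J2=6
R@6,7 dof=1 J1 → L=8 J1=6 J2=6
M=3(L−1)−2J1−J2=3·7−2·6−6=3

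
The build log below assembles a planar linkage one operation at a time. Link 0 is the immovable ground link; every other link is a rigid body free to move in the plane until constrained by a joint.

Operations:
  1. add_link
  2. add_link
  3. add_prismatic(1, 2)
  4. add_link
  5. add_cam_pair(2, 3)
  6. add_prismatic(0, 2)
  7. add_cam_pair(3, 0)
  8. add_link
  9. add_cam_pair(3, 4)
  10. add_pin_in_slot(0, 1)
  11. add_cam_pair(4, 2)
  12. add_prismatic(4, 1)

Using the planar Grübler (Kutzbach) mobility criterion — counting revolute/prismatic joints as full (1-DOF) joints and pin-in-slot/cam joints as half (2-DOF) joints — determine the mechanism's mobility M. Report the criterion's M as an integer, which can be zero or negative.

M = 1

(L,J1,J2)=(1,0,0); link0 fixed
link1: (2,0,0)
link2: (3,0,0)
P 1-2 [J1]: (3,1,0)
link3: (4,1,0)
C 2-3 [J2]: (4,1,1)
P 0-2 [J1]: (4,2,1)
C 3-0 [J2]: (4,2,2)
link4: (5,2,2)
C 3-4 [J2]: (5,2,3)
PS 0-1 [J2]: (5,2,4)
C 4-2 [J2]: (5,2,5)
P 4-1 [J1]: (5,3,5)
Grübler: 3·4 − 2·3 − 5 = 1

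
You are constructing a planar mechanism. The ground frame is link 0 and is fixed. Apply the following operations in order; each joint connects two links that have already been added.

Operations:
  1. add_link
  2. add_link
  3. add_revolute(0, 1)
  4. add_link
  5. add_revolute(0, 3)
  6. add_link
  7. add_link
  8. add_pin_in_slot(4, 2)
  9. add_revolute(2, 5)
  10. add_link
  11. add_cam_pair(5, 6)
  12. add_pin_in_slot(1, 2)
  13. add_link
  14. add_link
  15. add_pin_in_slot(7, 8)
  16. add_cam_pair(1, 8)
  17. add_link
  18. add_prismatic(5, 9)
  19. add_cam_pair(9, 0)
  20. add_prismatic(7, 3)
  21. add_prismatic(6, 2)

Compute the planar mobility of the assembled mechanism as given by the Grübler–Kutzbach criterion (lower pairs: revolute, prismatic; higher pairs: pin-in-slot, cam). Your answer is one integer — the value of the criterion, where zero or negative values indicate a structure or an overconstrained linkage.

L=1 J1=0 J2=0
add link → L=2 J1=0 J2=0
add link → L=3 J1=0 J2=0
R@0,1 dof=1 J1 → L=3 J1=1 J2=0
add link → L=4 J1=1 J2=0
R@0,3 dof=1 J1 → L=4 J1=2 J2=0
add link → L=5 J1=2 J2=0
add link → L=6 J1=2 J2=0
PS@4,2 dof=2 J2 → L=6 J1=2 J2=1
R@2,5 dof=1 J1 → L=6 J1=3 J2=1
add link → L=7 J1=3 J2=1
C@5,6 dof=2 J2 → L=7 J1=3 J2=2
PS@1,2 dof=2 J2 → L=7 J1=3 J2=3
add link → L=8 J1=3 J2=3
add link → L=9 J1=3 J2=3
PS@7,8 dof=2 J2 → L=9 J1=3 J2=4
C@1,8 dof=2 J2 → L=9 J1=3 J2=5
add link → L=10 J1=3 J2=5
P@5,9 dof=1 J1 → L=10 J1=4 J2=5
C@9,0 dof=2 J2 → L=10 J1=4 J2=6
P@7,3 dof=1 J1 → L=10 J1=5 J2=6
P@6,2 dof=1 J1 → L=10 J1=6 J2=6
M=3(L−1)−2J1−J2=3·9−2·6−6=9

M = 9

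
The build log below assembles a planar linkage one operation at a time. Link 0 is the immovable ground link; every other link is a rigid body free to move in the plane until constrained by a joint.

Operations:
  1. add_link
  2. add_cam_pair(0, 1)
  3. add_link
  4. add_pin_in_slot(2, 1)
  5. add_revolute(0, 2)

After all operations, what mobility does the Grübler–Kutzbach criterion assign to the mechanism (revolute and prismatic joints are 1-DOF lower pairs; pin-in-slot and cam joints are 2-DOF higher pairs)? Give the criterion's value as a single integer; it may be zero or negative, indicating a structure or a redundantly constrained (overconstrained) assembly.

M = 2

L=1 J1=0 J2=0
add link → L=2 J1=0 J2=0
C@0,1 dof=2 J2 → L=2 J1=0 J2=1
add link → L=3 J1=0 J2=1
PS@2,1 dof=2 J2 → L=3 J1=0 J2=2
R@0,2 dof=1 J1 → L=3 J1=1 J2=2
M=3(L−1)−2J1−J2=3·2−2·1−2=2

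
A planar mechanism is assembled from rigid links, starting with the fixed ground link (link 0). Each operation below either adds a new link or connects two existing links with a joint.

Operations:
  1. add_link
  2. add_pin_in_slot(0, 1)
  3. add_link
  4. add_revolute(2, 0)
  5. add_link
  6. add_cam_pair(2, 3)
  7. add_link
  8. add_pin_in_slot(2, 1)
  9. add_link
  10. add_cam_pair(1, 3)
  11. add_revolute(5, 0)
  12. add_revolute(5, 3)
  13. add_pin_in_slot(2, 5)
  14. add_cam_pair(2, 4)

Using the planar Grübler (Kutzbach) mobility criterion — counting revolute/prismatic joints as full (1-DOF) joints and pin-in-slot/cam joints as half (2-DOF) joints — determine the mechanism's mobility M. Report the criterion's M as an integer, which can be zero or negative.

L=1 J1=0 J2=0
add link → L=2 J1=0 J2=0
PS@0,1 dof=2 J2 → L=2 J1=0 J2=1
add link → L=3 J1=0 J2=1
R@2,0 dof=1 J1 → L=3 J1=1 J2=1
add link → L=4 J1=1 J2=1
C@2,3 dof=2 J2 → L=4 J1=1 J2=2
add link → L=5 J1=1 J2=2
PS@2,1 dof=2 J2 → L=5 J1=1 J2=3
add link → L=6 J1=1 J2=3
C@1,3 dof=2 J2 → L=6 J1=1 J2=4
R@5,0 dof=1 J1 → L=6 J1=2 J2=4
R@5,3 dof=1 J1 → L=6 J1=3 J2=4
PS@2,5 dof=2 J2 → L=6 J1=3 J2=5
C@2,4 dof=2 J2 → L=6 J1=3 J2=6
M=3(L−1)−2J1−J2=3·5−2·3−6=3

M = 3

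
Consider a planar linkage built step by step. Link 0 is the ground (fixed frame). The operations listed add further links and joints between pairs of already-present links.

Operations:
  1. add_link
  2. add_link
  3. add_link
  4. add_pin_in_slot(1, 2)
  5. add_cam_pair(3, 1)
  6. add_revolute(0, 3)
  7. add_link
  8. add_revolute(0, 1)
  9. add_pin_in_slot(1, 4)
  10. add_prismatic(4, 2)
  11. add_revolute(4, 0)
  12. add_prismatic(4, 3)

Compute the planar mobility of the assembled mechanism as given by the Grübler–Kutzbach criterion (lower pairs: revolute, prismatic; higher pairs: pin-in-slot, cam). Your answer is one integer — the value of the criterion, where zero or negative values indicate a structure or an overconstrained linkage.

M = -1

[1;0;0] (link 0 is ground)
L+ [2;0;0]
L+ [3;0;0]
L+ [4;0;0]
PS(1,2)∈J2 [4;0;1]
C(3,1)∈J2 [4;0;2]
R(0,3)∈J1 [4;1;2]
L+ [5;1;2]
R(0,1)∈J1 [5;2;2]
PS(1,4)∈J2 [5;2;3]
P(4,2)∈J1 [5;3;3]
R(4,0)∈J1 [5;4;3]
P(4,3)∈J1 [5;5;3]
mobility = 12 − 10 − 3 = -1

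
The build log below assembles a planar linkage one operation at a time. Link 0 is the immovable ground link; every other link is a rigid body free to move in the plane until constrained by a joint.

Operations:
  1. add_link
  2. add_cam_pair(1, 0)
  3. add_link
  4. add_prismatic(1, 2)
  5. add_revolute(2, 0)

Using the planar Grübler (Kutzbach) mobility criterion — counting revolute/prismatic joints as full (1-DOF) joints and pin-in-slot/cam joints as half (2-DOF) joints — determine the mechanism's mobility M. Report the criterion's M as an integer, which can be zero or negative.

M = 1

L=1 J1=0 J2=0
add link → L=2 J1=0 J2=0
C@1,0 dof=2 J2 → L=2 J1=0 J2=1
add link → L=3 J1=0 J2=1
P@1,2 dof=1 J1 → L=3 J1=1 J2=1
R@2,0 dof=1 J1 → L=3 J1=2 J2=1
M=3(L−1)−2J1−J2=3·2−2·2−1=1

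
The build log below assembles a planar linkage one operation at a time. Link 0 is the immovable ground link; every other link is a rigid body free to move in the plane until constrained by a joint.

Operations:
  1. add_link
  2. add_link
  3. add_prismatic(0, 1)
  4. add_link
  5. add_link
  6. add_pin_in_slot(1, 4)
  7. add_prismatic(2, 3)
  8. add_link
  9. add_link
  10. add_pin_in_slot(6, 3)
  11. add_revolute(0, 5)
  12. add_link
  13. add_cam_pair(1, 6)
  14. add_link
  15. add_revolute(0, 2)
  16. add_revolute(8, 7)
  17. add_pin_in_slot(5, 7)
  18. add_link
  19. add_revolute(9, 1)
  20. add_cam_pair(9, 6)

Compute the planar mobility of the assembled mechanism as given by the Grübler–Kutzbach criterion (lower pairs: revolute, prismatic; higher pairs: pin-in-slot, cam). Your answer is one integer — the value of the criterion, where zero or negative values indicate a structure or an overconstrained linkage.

M = 10

L=1 J1=0 J2=0
add link → L=2 J1=0 J2=0
add link → L=3 J1=0 J2=0
P@0,1 dof=1 J1 → L=3 J1=1 J2=0
add link → L=4 J1=1 J2=0
add link → L=5 J1=1 J2=0
PS@1,4 dof=2 J2 → L=5 J1=1 J2=1
P@2,3 dof=1 J1 → L=5 J1=2 J2=1
add link → L=6 J1=2 J2=1
add link → L=7 J1=2 J2=1
PS@6,3 dof=2 J2 → L=7 J1=2 J2=2
R@0,5 dof=1 J1 → L=7 J1=3 J2=2
add link → L=8 J1=3 J2=2
C@1,6 dof=2 J2 → L=8 J1=3 J2=3
add link → L=9 J1=3 J2=3
R@0,2 dof=1 J1 → L=9 J1=4 J2=3
R@8,7 dof=1 J1 → L=9 J1=5 J2=3
PS@5,7 dof=2 J2 → L=9 J1=5 J2=4
add link → L=10 J1=5 J2=4
R@9,1 dof=1 J1 → L=10 J1=6 J2=4
C@9,6 dof=2 J2 → L=10 J1=6 J2=5
M=3(L−1)−2J1−J2=3·9−2·6−5=10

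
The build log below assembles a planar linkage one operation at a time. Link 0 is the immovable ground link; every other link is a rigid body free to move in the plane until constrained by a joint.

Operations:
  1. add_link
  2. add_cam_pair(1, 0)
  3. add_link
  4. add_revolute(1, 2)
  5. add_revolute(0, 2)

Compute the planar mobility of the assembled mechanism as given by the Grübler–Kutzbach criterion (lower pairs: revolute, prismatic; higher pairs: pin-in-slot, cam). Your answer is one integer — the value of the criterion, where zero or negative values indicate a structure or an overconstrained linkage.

M = 1

L=1 J1=0 J2=0
add link → L=2 J1=0 J2=0
C@1,0 dof=2 J2 → L=2 J1=0 J2=1
add link → L=3 J1=0 J2=1
R@1,2 dof=1 J1 → L=3 J1=1 J2=1
R@0,2 dof=1 J1 → L=3 J1=2 J2=1
M=3(L−1)−2J1−J2=3·2−2·2−1=1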